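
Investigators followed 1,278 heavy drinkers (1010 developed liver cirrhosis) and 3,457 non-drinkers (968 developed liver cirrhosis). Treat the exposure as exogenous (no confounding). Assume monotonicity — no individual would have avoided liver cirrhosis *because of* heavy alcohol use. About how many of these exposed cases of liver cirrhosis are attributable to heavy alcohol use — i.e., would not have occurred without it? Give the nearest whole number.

about 652 cases

p₁ = P(outcome | exposed) = 1010/1278 = 0.7903
p₀ = P(outcome | unexposed) = 968/3457 = 0.28001
PN = (p₁ − p₀)/p₁ = (0.7903 − 0.28001) / 0.7903 ≈ 0.64569.
Attributable cases ≈ PN × (exposed cases) = 0.64569 × 1010 ≈ 652.15.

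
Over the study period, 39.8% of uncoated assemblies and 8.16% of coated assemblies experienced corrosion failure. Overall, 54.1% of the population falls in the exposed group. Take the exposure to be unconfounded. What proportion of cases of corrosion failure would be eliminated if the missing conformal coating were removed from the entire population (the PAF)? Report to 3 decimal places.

PAF ≈ 0.677

p₁ = 0.398, p₀ = 0.0816.
Overall risk P(Y=1) = π·p₁ + (1−π)·p₀ = 0.541×0.398 + 0.459×0.0816 = 0.25277.
Under exogeneity, PAF = [P(Y=1) − p₀] / P(Y=1).
PAF = (0.25277 − 0.0816) / 0.25277 ≈ 0.6772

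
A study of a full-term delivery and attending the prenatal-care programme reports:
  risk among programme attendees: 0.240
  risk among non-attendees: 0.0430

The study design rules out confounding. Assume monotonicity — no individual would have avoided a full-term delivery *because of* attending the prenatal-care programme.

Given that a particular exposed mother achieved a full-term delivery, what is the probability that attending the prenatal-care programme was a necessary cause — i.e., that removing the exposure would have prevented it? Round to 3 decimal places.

PN ≈ 0.821

Let p₁ = 0.24, p₀ = 0.043.
Under exogeneity and monotonicity, PN = (p₁ − p₀) / p₁.
PN = (0.24 − 0.043) / 0.24 = 0.197 / 0.24 ≈ 0.8208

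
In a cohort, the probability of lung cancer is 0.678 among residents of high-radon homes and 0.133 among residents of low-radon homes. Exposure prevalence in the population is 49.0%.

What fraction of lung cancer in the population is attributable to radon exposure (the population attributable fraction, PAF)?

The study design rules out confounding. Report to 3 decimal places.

Let p₁ = 0.678, p₀ = 0.133.
Overall risk P(Y=1) = π·p₁ + (1−π)·p₀ = 0.49×0.678 + 0.51×0.133 = 0.40005.
Under exogeneity, PAF = [P(Y=1) − p₀] / P(Y=1).
PAF = (0.40005 − 0.133) / 0.40005 ≈ 0.6675

PAF ≈ 0.668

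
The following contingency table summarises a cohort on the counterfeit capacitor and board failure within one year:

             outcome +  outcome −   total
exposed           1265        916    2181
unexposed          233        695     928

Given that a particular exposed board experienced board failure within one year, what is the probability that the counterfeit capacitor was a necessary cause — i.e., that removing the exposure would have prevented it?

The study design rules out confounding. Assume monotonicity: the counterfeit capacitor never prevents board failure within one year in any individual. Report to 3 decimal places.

p₁ = P(outcome | exposed) = 1265/2181 = 0.58001
p₀ = P(outcome | unexposed) = 233/928 = 0.25108
Under exogeneity and monotonicity, PN = (p₁ − p₀) / p₁.
PN = (0.58001 − 0.25108) / 0.58001 = 0.32893 / 0.58001 ≈ 0.5671

PN ≈ 0.567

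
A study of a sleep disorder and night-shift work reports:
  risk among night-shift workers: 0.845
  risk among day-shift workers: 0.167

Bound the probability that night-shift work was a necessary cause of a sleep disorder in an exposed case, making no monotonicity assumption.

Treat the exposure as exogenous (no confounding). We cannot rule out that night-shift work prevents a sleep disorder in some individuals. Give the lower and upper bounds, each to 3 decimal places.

0.802 ≤ PN ≤ 0.986

Let p₁ = 0.845, p₀ = 0.167.
Under exogeneity alone the bounds on PN are max{0,(p₁−p₀)/p₁} ≤ PN ≤ min{1,(1−p₀)/p₁}.
  lower = (p₁ − p₀)/p₁ = 0.678 / 0.845 ≈ 0.8024
  upper = min{1, (1 − p₀)/p₁} = 0.833 / 0.845 ≈ 0.9858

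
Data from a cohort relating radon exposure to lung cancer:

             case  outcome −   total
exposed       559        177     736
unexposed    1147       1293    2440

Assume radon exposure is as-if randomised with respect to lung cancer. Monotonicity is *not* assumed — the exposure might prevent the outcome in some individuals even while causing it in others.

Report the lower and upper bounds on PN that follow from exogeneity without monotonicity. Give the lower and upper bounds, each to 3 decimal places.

0.381 ≤ PN ≤ 0.698

p₁ = P(outcome | exposed) = 559/736 = 0.75951
p₀ = P(outcome | unexposed) = 1147/2440 = 0.47008
Under exogeneity alone the bounds on PN are max{0,(p₁−p₀)/p₁} ≤ PN ≤ min{1,(1−p₀)/p₁}.
  lower = (p₁ − p₀)/p₁ = 0.28943 / 0.75951 ≈ 0.3811
  upper = min{1, (1 − p₀)/p₁} = 0.52992 / 0.75951 ≈ 0.6977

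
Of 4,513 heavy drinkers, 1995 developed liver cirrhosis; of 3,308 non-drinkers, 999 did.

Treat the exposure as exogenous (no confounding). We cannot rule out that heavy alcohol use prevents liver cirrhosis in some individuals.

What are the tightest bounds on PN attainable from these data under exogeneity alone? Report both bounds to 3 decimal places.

0.317 ≤ PN ≤ 1.000

p₁ = P(outcome | exposed) = 1995/4513 = 0.44206
p₀ = P(outcome | unexposed) = 999/3308 = 0.302
Under exogeneity alone the bounds on PN are max{0,(p₁−p₀)/p₁} ≤ PN ≤ min{1,(1−p₀)/p₁}.
  lower = (p₁ − p₀)/p₁ = 0.14006 / 0.44206 ≈ 0.3168
  upper = min{1, (1 − p₀)/p₁} = 0.698 / 0.44206 ≈ 1.5790 → capped at 1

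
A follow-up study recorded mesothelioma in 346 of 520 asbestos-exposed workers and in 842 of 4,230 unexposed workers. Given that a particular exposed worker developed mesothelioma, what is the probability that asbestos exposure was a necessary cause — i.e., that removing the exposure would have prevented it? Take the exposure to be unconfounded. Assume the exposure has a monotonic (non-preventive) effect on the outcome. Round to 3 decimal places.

PN ≈ 0.701

p₁ = P(outcome | exposed) = 346/520 = 0.66538
p₀ = P(outcome | unexposed) = 842/4230 = 0.19905
Under exogeneity and monotonicity, PN = (p₁ − p₀) / p₁.
PN = (0.66538 − 0.19905) / 0.66538 = 0.46633 / 0.66538 ≈ 0.7008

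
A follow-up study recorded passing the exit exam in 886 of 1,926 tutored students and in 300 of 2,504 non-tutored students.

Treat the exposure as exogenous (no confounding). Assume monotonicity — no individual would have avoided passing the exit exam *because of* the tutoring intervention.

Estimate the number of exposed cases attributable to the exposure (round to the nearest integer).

about 655 cases

p₁ = P(outcome | exposed) = 886/1926 = 0.46002
p₀ = P(outcome | unexposed) = 300/2504 = 0.11981
PN = (p₁ − p₀)/p₁ = (0.46002 − 0.11981) / 0.46002 ≈ 0.73956.
Attributable cases ≈ PN × (exposed cases) = 0.73956 × 886 ≈ 655.25.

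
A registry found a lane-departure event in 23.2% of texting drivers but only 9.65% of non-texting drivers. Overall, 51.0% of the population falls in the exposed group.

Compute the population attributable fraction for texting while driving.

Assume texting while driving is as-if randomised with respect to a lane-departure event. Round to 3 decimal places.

p₁ = 0.232, p₀ = 0.0965.
Overall risk P(Y=1) = π·p₁ + (1−π)·p₀ = 0.51×0.232 + 0.49×0.0965 = 0.16561.
Under exogeneity, PAF = [P(Y=1) − p₀] / P(Y=1).
PAF = (0.16561 − 0.0965) / 0.16561 ≈ 0.4173

PAF ≈ 0.417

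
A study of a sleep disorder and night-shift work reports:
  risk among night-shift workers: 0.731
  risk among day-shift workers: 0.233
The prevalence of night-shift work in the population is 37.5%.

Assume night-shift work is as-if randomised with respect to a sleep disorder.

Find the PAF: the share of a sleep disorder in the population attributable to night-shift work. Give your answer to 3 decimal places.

PAF ≈ 0.445

Let p₁ = 0.731, p₀ = 0.233.
Overall risk P(Y=1) = π·p₁ + (1−π)·p₀ = 0.375×0.731 + 0.625×0.233 = 0.41975.
Under exogeneity, PAF = [P(Y=1) − p₀] / P(Y=1).
PAF = (0.41975 − 0.233) / 0.41975 ≈ 0.4449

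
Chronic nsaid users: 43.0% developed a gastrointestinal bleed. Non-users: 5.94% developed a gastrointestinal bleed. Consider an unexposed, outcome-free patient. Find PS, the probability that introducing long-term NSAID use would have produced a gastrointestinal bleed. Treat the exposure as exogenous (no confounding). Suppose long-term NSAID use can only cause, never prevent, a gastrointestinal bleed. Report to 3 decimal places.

PS ≈ 0.394

p₁ = 0.43, p₀ = 0.0594.
Under exogeneity and monotonicity, PS = (p₁ − p₀) / (1 − p₀).
PS = (0.43 − 0.0594) / (1 − 0.0594) = 0.3706 / 0.9406 ≈ 0.3940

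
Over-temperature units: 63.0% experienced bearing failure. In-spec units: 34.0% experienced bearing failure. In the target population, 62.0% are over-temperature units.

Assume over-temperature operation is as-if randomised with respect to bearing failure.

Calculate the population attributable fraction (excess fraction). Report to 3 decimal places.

p₁ = 0.63, p₀ = 0.34.
Overall risk P(Y=1) = π·p₁ + (1−π)·p₀ = 0.62×0.63 + 0.38×0.34 = 0.5198.
Under exogeneity, PAF = [P(Y=1) − p₀] / P(Y=1).
PAF = (0.5198 − 0.34) / 0.5198 ≈ 0.3459

PAF ≈ 0.346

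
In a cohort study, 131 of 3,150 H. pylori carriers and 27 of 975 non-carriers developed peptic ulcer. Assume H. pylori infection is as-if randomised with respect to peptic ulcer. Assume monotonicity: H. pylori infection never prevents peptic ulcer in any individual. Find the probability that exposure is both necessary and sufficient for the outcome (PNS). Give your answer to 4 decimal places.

PNS ≈ 0.0139

p₁ = P(outcome | exposed) = 131/3150 = 0.041587
p₀ = P(outcome | unexposed) = 27/975 = 0.027692
Under exogeneity and monotonicity, PNS = p₁ − p₀.
PNS = 0.041587 − 0.027692 = 0.013895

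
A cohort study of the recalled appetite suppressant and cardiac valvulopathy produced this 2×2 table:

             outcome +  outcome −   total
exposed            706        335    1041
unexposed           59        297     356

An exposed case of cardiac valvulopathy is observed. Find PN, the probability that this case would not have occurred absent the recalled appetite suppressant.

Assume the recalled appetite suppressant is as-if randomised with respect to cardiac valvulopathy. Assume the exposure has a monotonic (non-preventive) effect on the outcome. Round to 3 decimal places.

PN ≈ 0.756

p₁ = P(outcome | exposed) = 706/1041 = 0.67819
p₀ = P(outcome | unexposed) = 59/356 = 0.16573
Under exogeneity and monotonicity, PN = (p₁ − p₀)/p₁.
PN = (0.67819 − 0.16573) / 0.67819 ≈ 0.7556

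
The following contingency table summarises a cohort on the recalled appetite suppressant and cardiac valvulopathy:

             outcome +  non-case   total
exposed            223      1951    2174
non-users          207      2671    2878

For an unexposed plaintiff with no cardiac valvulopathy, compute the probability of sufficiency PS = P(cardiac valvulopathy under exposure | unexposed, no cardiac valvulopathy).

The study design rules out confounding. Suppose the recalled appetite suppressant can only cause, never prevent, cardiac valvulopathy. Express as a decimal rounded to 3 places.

PS ≈ 0.033

p₁ = P(outcome | exposed) = 223/2174 = 0.10258
p₀ = P(outcome | unexposed) = 207/2878 = 0.071925
Under exogeneity and monotonicity, PS = (p₁ − p₀)/(1 − p₀).
PS = (0.10258 − 0.071925) / 0.92808 ≈ 0.0330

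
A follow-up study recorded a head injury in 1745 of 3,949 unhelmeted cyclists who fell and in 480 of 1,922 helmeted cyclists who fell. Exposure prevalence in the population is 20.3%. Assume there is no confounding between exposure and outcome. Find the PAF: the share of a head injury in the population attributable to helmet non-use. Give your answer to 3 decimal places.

PAF ≈ 0.135

p₁ = P(outcome | exposed) = 1745/3949 = 0.44188
p₀ = P(outcome | unexposed) = 480/1922 = 0.24974
Overall risk P(Y=1) = π·p₁ + (1−π)·p₀ = 0.203×0.44188 + 0.797×0.24974 = 0.28875.
Under exogeneity, PAF = [P(Y=1) − p₀] / P(Y=1).
PAF = (0.28875 − 0.24974) / 0.28875 ≈ 0.1351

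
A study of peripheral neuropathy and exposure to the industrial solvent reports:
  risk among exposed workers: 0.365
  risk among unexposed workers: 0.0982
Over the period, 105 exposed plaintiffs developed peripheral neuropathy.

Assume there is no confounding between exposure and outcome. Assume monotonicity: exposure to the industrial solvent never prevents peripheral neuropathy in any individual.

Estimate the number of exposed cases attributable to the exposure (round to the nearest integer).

about 77 cases

Let p₁ = 0.365, p₀ = 0.0982.
PN = (p₁ − p₀)/p₁ = (0.365 − 0.0982) / 0.365 ≈ 0.73096.
Attributable cases ≈ PN × (exposed cases) = 0.73096 × 105 ≈ 76.75.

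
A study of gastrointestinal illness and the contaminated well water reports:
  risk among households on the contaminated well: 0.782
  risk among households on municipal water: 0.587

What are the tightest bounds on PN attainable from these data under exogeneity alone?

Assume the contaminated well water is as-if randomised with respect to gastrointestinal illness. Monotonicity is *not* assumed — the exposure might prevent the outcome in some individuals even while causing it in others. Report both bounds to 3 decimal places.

Let p₁ = 0.782, p₀ = 0.587.
Under exogeneity alone the bounds on PN are max{0,(p₁−p₀)/p₁} ≤ PN ≤ min{1,(1−p₀)/p₁}.
  lower = (p₁ − p₀)/p₁ = 0.195 / 0.782 ≈ 0.2494
  upper = min{1, (1 − p₀)/p₁} = 0.413 / 0.782 ≈ 0.5281

0.249 ≤ PN ≤ 0.528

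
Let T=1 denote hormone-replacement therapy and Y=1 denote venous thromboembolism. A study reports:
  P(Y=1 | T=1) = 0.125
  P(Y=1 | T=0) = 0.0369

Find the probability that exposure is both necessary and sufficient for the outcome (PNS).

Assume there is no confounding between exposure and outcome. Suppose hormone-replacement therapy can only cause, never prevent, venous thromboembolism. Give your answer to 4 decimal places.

Let p₁ = 0.125, p₀ = 0.0369.
Under exogeneity and monotonicity, PNS = p₁ − p₀.
PNS = 0.125 − 0.0369 = 0.0881

PNS ≈ 0.0881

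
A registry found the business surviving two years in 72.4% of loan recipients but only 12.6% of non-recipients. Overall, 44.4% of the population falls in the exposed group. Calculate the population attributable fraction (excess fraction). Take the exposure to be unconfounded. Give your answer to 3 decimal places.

p₁ = 0.724, p₀ = 0.126.
Overall risk P(Y=1) = π·p₁ + (1−π)·p₀ = 0.444×0.724 + 0.556×0.126 = 0.39151.
Under exogeneity, PAF = [P(Y=1) − p₀] / P(Y=1).
PAF = (0.39151 − 0.126) / 0.39151 ≈ 0.6782

PAF ≈ 0.678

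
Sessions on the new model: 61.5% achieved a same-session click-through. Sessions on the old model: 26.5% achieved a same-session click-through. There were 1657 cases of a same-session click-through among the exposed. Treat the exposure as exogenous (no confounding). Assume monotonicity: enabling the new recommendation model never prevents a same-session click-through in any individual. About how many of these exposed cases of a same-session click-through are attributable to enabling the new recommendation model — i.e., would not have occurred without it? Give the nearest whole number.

about 943 cases

p₁ = 0.615, p₀ = 0.265.
PN = (p₁ − p₀)/p₁ = (0.615 − 0.265) / 0.615 ≈ 0.56911.
Attributable cases ≈ PN × (exposed cases) = 0.56911 × 1657 ≈ 943.01.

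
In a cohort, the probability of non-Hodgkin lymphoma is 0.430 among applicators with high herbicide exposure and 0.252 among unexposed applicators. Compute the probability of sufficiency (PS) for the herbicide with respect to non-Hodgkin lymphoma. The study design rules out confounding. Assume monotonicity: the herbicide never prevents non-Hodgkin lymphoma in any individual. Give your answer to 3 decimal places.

PS ≈ 0.238

Let p₁ = 0.43, p₀ = 0.252.
Under exogeneity and monotonicity, PS = (p₁ − p₀) / (1 − p₀).
PS = (0.43 − 0.252) / (1 − 0.252) = 0.178 / 0.748 ≈ 0.2380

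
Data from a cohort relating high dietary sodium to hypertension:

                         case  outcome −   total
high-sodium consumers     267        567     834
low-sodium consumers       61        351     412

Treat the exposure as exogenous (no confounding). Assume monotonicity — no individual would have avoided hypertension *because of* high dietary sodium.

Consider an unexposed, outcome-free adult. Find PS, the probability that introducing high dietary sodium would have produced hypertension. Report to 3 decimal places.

PS ≈ 0.202

p₁ = P(outcome | exposed) = 267/834 = 0.32014
p₀ = P(outcome | unexposed) = 61/412 = 0.14806
Under exogeneity and monotonicity, PS = (p₁ − p₀) / (1 − p₀).
PS = (0.32014 − 0.14806) / (1 − 0.14806) = 0.17209 / 0.85194 ≈ 0.2020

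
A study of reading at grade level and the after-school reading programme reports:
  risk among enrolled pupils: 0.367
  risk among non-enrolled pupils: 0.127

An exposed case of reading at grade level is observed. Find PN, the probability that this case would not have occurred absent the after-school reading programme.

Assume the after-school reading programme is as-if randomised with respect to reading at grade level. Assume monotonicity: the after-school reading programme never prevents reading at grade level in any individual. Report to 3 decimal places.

PN ≈ 0.654

Let p₁ = 0.367, p₀ = 0.127.
Under exogeneity and monotonicity, PN = (p₁ − p₀) / p₁.
PN = (0.367 − 0.127) / 0.367 = 0.24 / 0.367 ≈ 0.6540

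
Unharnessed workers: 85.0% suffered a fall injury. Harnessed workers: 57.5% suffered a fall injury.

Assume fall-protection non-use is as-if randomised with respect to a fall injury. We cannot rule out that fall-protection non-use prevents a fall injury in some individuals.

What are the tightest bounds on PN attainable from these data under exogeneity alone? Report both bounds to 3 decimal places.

p₁ = 0.85, p₀ = 0.575.
Under exogeneity alone the bounds on PN are max{0,(p₁−p₀)/p₁} ≤ PN ≤ min{1,(1−p₀)/p₁}.
  lower = (p₁ − p₀)/p₁ = 0.275 / 0.85 ≈ 0.3235
  upper = min{1, (1 − p₀)/p₁} = 0.425 / 0.85 ≈ 0.5000

0.324 ≤ PN ≤ 0.500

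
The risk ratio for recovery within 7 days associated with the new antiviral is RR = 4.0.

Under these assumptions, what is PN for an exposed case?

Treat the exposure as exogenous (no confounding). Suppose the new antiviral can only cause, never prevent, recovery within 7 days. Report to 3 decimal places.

Under exogeneity and monotonicity, PN = (RR − 1) / RR = 1 − 1/RR.
PN = (4.0 − 1) / 4.0 = 3 / 4.0 ≈ 0.7500

PN ≈ 0.750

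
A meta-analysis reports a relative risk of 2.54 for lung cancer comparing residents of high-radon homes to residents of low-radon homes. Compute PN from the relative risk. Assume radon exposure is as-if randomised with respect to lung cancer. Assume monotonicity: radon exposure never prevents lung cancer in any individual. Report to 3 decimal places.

Under exogeneity and monotonicity, PN = (RR − 1) / RR = 1 − 1/RR.
PN = (2.54 − 1) / 2.54 = 1.54 / 2.54 ≈ 0.6063

PN ≈ 0.606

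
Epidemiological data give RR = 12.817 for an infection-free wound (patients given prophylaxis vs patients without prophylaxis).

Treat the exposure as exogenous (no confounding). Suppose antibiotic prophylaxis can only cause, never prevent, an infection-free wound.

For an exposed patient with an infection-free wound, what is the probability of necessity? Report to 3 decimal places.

PN ≈ 0.922

Under exogeneity and monotonicity, PN = (RR − 1) / RR = 1 − 1/RR.
PN = (12.817 − 1) / 12.817 = 11.82 / 12.817 ≈ 0.9220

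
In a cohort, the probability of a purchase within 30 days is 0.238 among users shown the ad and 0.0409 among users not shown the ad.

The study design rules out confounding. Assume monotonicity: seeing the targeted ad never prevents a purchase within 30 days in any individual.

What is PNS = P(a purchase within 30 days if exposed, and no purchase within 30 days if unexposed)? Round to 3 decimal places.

Let p₁ = 0.238, p₀ = 0.0409.
Under exogeneity and monotonicity, PNS = p₁ − p₀.
PNS = 0.238 − 0.0409 = 0.1971

PNS ≈ 0.197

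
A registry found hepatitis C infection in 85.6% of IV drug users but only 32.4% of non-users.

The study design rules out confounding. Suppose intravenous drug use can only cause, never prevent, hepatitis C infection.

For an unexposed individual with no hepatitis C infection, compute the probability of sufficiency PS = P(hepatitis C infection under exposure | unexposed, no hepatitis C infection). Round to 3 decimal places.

p₁ = 0.856, p₀ = 0.324.
Under exogeneity and monotonicity, PS = (p₁ − p₀) / (1 − p₀).
PS = (0.856 − 0.324) / (1 − 0.324) = 0.532 / 0.676 ≈ 0.7870

PS ≈ 0.787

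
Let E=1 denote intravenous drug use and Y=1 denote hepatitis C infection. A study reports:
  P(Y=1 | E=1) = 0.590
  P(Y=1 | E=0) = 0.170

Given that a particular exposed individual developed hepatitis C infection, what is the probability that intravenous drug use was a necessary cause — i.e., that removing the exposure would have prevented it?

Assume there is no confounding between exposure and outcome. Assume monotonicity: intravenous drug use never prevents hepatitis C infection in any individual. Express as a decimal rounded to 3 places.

Let p₁ = 0.59, p₀ = 0.17.
Under exogeneity and monotonicity, PN = (p₁ − p₀) / p₁.
PN = (0.59 − 0.17) / 0.59 = 0.42 / 0.59 ≈ 0.7119

PN ≈ 0.712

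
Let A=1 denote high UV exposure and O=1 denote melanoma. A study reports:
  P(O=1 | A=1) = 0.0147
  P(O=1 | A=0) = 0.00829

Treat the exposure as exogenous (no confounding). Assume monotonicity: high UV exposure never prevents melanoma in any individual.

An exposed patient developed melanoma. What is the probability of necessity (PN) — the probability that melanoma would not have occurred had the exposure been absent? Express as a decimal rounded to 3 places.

Let p₁ = 0.0147, p₀ = 0.00829.
Under exogeneity and monotonicity, PN = (p₁ − p₀) / p₁.
PN = (0.0147 − 0.00829) / 0.0147 = 0.00641 / 0.0147 ≈ 0.4361

PN ≈ 0.436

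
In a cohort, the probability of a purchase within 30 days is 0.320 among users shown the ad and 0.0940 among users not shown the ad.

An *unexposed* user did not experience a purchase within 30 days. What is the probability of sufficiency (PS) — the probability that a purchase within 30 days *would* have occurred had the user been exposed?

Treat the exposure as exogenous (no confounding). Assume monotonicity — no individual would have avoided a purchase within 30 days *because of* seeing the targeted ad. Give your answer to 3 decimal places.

PS ≈ 0.249

Let p₁ = 0.32, p₀ = 0.094.
Under exogeneity and monotonicity, PS = (p₁ − p₀) / (1 − p₀).
PS = (0.32 − 0.094) / (1 − 0.094) = 0.226 / 0.906 ≈ 0.2494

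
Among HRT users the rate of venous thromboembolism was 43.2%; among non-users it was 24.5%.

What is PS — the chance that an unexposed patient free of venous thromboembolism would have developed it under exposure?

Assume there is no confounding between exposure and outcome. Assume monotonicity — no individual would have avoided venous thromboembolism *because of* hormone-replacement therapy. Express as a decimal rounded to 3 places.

PS ≈ 0.248

p₁ = 0.432, p₀ = 0.245.
Under exogeneity and monotonicity, PS = (p₁ − p₀) / (1 − p₀).
PS = (0.432 − 0.245) / (1 − 0.245) = 0.187 / 0.755 ≈ 0.2477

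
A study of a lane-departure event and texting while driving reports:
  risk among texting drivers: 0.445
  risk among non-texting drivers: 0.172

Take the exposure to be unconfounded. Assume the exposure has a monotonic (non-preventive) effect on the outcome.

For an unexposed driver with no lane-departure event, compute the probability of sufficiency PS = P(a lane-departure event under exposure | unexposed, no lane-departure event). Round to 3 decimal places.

Let p₁ = 0.445, p₀ = 0.172.
Under exogeneity and monotonicity, PS = (p₁ − p₀) / (1 − p₀).
PS = (0.445 − 0.172) / (1 − 0.172) = 0.273 / 0.828 ≈ 0.3297

PS ≈ 0.330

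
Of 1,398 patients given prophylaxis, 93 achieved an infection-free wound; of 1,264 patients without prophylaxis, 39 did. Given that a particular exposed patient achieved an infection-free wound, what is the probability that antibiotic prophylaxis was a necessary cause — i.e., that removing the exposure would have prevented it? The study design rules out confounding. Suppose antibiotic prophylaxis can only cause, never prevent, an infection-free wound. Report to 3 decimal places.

PN ≈ 0.536

p₁ = P(outcome | exposed) = 93/1398 = 0.066524
p₀ = P(outcome | unexposed) = 39/1264 = 0.030854
Under exogeneity and monotonicity, PN = (p₁ − p₀) / p₁.
PN = (0.066524 − 0.030854) / 0.066524 = 0.035669 / 0.066524 ≈ 0.5362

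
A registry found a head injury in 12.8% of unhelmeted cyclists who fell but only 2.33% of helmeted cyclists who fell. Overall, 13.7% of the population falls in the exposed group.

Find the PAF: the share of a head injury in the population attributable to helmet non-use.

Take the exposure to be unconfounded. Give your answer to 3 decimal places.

p₁ = 0.128, p₀ = 0.0233.
Overall risk P(Y=1) = π·p₁ + (1−π)·p₀ = 0.137×0.128 + 0.863×0.0233 = 0.037644.
Under exogeneity, PAF = [P(Y=1) − p₀] / P(Y=1).
PAF = (0.037644 − 0.0233) / 0.037644 ≈ 0.3810

PAF ≈ 0.381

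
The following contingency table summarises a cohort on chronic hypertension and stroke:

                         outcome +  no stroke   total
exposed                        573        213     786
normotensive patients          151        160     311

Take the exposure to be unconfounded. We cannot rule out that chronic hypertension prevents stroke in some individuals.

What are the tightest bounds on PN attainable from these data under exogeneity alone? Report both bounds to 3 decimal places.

0.334 ≤ PN ≤ 0.706

p₁ = P(outcome | exposed) = 573/786 = 0.72901
p₀ = P(outcome | unexposed) = 151/311 = 0.48553
Under exogeneity alone the bounds on PN are max{0,(p₁−p₀)/p₁} ≤ PN ≤ min{1,(1−p₀)/p₁}.
  lower = (p₁ − p₀)/p₁ = 0.24348 / 0.72901 ≈ 0.3340
  upper = min{1, (1 − p₀)/p₁} = 0.51447 / 0.72901 ≈ 0.7057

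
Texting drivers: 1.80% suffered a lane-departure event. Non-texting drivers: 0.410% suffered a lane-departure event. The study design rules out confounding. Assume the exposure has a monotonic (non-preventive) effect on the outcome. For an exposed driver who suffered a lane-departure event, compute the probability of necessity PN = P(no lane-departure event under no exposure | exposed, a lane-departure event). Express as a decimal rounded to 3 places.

PN ≈ 0.772

p₁ = 0.018, p₀ = 0.0041.
Under exogeneity and monotonicity, PN = (p₁ − p₀) / p₁.
PN = (0.018 − 0.0041) / 0.018 = 0.0139 / 0.018 ≈ 0.7722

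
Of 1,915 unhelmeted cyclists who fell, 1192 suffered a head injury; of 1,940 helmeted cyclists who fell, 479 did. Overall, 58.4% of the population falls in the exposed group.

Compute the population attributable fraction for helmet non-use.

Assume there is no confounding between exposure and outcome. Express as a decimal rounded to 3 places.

p₁ = P(outcome | exposed) = 1192/1915 = 0.62245
p₀ = P(outcome | unexposed) = 479/1940 = 0.24691
Overall risk P(Y=1) = π·p₁ + (1−π)·p₀ = 0.584×0.62245 + 0.416×0.24691 = 0.46623.
Under exogeneity, PAF = [P(Y=1) − p₀] / P(Y=1).
PAF = (0.46623 − 0.24691) / 0.46623 ≈ 0.4704

PAF ≈ 0.470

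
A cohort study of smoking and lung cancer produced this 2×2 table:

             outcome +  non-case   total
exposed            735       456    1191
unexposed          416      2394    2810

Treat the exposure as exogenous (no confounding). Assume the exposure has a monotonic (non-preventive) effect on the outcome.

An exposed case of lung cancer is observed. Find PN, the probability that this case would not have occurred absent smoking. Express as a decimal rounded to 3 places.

p₁ = P(outcome | exposed) = 735/1191 = 0.61713
p₀ = P(outcome | unexposed) = 416/2810 = 0.14804
Under exogeneity and monotonicity, PN = (p₁ − p₀) / p₁.
PN = (0.61713 − 0.14804) / 0.61713 = 0.46909 / 0.61713 ≈ 0.7601

PN ≈ 0.760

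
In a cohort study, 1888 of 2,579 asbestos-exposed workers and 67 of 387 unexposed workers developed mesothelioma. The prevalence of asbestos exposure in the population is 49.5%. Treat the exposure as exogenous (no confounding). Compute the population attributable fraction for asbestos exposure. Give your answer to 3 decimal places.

p₁ = P(outcome | exposed) = 1888/2579 = 0.73207
p₀ = P(outcome | unexposed) = 67/387 = 0.17313
Overall risk P(Y=1) = π·p₁ + (1−π)·p₀ = 0.495×0.73207 + 0.505×0.17313 = 0.4498.
Under exogeneity, PAF = [P(Y=1) − p₀] / P(Y=1).
PAF = (0.4498 − 0.17313) / 0.4498 ≈ 0.6151

PAF ≈ 0.615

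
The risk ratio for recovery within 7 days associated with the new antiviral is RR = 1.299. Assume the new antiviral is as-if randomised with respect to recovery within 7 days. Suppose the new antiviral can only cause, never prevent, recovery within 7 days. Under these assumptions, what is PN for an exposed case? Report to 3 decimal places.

PN ≈ 0.230

Under exogeneity and monotonicity, PN = (RR − 1) / RR = 1 − 1/RR.
PN = (1.299 − 1) / 1.299 = 0.299 / 1.299 ≈ 0.2302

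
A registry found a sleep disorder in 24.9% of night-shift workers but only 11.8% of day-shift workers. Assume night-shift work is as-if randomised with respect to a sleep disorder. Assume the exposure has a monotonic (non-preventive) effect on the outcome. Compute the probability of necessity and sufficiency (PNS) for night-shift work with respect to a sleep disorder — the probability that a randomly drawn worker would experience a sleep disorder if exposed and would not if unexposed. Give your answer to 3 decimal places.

PNS ≈ 0.131

p₁ = 0.249, p₀ = 0.118.
Under exogeneity and monotonicity, PNS = p₁ − p₀.
PNS = 0.249 − 0.118 = 0.131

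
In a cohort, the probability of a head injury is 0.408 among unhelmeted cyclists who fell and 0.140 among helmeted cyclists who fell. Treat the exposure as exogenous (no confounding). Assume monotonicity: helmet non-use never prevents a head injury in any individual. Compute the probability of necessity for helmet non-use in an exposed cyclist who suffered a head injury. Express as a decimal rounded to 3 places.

Let p₁ = 0.408, p₀ = 0.14.
Under exogeneity and monotonicity, PN = (p₁ − p₀) / p₁.
PN = (0.408 − 0.14) / 0.408 = 0.268 / 0.408 ≈ 0.6569

PN ≈ 0.657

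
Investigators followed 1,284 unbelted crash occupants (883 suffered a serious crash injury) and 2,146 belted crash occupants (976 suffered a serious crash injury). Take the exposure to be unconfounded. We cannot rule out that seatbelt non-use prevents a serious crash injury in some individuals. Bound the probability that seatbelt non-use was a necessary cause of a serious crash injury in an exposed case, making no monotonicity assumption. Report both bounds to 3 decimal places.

0.339 ≤ PN ≤ 0.793

p₁ = P(outcome | exposed) = 883/1284 = 0.68769
p₀ = P(outcome | unexposed) = 976/2146 = 0.4548
Under exogeneity alone the bounds on PN are max{0,(p₁−p₀)/p₁} ≤ PN ≤ min{1,(1−p₀)/p₁}.
  lower = (p₁ − p₀)/p₁ = 0.2329 / 0.68769 ≈ 0.3387
  upper = min{1, (1 − p₀)/p₁} = 0.5452 / 0.68769 ≈ 0.7928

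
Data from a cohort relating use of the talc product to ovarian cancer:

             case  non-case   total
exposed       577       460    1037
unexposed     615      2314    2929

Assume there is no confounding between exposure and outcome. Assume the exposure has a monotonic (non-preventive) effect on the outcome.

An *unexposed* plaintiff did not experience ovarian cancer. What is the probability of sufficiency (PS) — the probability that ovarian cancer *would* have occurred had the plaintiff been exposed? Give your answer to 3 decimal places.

PS ≈ 0.439

p₁ = P(outcome | exposed) = 577/1037 = 0.55641
p₀ = P(outcome | unexposed) = 615/2929 = 0.20997
Under exogeneity and monotonicity, PS = (p₁ − p₀)/(1 − p₀).
PS = (0.55641 − 0.20997) / 0.79003 ≈ 0.4385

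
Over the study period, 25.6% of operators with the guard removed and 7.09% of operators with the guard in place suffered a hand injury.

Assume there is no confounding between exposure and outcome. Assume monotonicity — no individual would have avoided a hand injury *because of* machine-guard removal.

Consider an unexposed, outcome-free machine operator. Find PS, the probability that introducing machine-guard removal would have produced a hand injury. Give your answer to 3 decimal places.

PS ≈ 0.199

p₁ = 0.256, p₀ = 0.0709.
Under exogeneity and monotonicity, PS = (p₁ − p₀) / (1 − p₀).
PS = (0.256 − 0.0709) / (1 − 0.0709) = 0.1851 / 0.9291 ≈ 0.1992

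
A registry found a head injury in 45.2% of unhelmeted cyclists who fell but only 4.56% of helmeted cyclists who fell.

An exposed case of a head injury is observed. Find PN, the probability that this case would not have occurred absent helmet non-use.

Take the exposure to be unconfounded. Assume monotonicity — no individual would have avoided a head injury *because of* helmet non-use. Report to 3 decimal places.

PN ≈ 0.899

p₁ = 0.452, p₀ = 0.0456.
Under exogeneity and monotonicity, PN = (p₁ − p₀) / p₁.
PN = (0.452 − 0.0456) / 0.452 = 0.4064 / 0.452 ≈ 0.8991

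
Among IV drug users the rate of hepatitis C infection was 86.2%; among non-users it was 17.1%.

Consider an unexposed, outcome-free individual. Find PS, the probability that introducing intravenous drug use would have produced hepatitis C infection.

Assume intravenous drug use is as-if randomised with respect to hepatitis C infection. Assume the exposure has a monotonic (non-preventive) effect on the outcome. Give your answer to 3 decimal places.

p₁ = 0.862, p₀ = 0.171.
Under exogeneity and monotonicity, PS = (p₁ − p₀) / (1 − p₀).
PS = (0.862 − 0.171) / (1 − 0.171) = 0.691 / 0.829 ≈ 0.8335

PS ≈ 0.834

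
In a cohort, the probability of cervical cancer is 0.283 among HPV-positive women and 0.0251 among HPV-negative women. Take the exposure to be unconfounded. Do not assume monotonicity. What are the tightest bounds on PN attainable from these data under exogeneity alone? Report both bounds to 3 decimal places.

0.911 ≤ PN ≤ 1.000

Let p₁ = 0.283, p₀ = 0.0251.
Under exogeneity alone the bounds on PN are max{0,(p₁−p₀)/p₁} ≤ PN ≤ min{1,(1−p₀)/p₁}.
  lower = (p₁ − p₀)/p₁ = 0.2579 / 0.283 ≈ 0.9113
  upper = min{1, (1 − p₀)/p₁} = 0.9749 / 0.283 ≈ 3.4449 → capped at 1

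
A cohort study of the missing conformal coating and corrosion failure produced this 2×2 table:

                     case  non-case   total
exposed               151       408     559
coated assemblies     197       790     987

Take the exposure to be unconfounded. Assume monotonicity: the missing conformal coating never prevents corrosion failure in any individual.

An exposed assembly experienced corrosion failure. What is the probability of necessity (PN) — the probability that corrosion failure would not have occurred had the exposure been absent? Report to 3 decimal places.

p₁ = P(outcome | exposed) = 151/559 = 0.27013
p₀ = P(outcome | unexposed) = 197/987 = 0.19959
Under exogeneity and monotonicity, PN = (p₁ − p₀)/p₁.
PN = (0.27013 − 0.19959) / 0.27013 ≈ 0.2611

PN ≈ 0.261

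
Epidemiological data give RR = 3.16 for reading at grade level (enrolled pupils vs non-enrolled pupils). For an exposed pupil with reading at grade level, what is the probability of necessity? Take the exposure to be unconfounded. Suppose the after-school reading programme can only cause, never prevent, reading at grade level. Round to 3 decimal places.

PN ≈ 0.684

Under exogeneity and monotonicity, PN = (RR − 1) / RR = 1 − 1/RR.
PN = (3.16 − 1) / 3.16 = 2.16 / 3.16 ≈ 0.6835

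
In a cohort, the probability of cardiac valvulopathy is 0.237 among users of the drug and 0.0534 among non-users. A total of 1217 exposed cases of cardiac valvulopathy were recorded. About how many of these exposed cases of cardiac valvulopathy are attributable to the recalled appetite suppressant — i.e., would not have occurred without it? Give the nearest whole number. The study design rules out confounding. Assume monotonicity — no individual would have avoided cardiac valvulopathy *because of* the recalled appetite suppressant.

Let p₁ = 0.237, p₀ = 0.0534.
PN = (p₁ − p₀)/p₁ = (0.237 − 0.0534) / 0.237 ≈ 0.77468.
Attributable cases ≈ PN × (exposed cases) = 0.77468 × 1217 ≈ 942.79.

about 943 cases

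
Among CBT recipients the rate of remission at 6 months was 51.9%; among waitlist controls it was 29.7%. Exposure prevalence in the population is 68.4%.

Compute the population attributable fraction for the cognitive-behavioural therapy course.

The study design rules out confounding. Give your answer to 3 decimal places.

PAF ≈ 0.338

p₁ = 0.519, p₀ = 0.297.
Overall risk P(Y=1) = π·p₁ + (1−π)·p₀ = 0.684×0.519 + 0.316×0.297 = 0.44885.
Under exogeneity, PAF = [P(Y=1) − p₀] / P(Y=1).
PAF = (0.44885 − 0.297) / 0.44885 ≈ 0.3383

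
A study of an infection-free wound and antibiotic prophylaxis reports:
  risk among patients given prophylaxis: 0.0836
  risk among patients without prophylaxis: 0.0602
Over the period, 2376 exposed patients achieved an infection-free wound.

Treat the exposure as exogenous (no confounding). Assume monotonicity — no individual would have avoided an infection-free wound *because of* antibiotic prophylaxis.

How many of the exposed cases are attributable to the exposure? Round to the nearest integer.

Let p₁ = 0.0836, p₀ = 0.0602.
PN = (p₁ − p₀)/p₁ = (0.0836 − 0.0602) / 0.0836 ≈ 0.27990.
Attributable cases ≈ PN × (exposed cases) = 0.27990 × 2376 ≈ 665.05.

about 665 cases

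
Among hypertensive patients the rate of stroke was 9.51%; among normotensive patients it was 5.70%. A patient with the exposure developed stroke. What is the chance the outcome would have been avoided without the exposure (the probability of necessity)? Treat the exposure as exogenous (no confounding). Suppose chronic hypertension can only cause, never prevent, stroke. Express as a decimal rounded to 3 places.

PN ≈ 0.401

p₁ = 0.0951, p₀ = 0.057.
Under exogeneity and monotonicity, PN = (p₁ − p₀) / p₁.
PN = (0.0951 − 0.057) / 0.0951 = 0.0381 / 0.0951 ≈ 0.4006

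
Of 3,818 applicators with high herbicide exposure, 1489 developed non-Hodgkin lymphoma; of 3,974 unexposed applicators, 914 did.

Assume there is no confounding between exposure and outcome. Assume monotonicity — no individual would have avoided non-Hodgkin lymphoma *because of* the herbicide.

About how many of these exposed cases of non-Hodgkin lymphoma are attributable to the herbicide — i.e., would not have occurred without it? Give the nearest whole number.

about 611 cases

p₁ = P(outcome | exposed) = 1489/3818 = 0.38999
p₀ = P(outcome | unexposed) = 914/3974 = 0.22999
PN = (p₁ − p₀)/p₁ = (0.38999 − 0.22999) / 0.38999 ≈ 0.41026.
Attributable cases ≈ PN × (exposed cases) = 0.41026 × 1489 ≈ 610.88.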